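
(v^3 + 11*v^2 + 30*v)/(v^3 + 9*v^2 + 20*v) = (v + 6)/(v + 4)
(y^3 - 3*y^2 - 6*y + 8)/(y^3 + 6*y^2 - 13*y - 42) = (y^2 - 5*y + 4)/(y^2 + 4*y - 21)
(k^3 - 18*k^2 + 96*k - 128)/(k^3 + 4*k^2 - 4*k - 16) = (k^2 - 16*k + 64)/(k^2 + 6*k + 8)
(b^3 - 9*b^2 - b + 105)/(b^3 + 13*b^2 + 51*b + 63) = (b^2 - 12*b + 35)/(b^2 + 10*b + 21)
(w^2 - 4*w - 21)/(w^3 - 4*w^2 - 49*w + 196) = (w + 3)/(w^2 + 3*w - 28)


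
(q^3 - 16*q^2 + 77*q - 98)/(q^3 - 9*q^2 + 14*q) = (q - 7)/q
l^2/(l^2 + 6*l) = l/(l + 6)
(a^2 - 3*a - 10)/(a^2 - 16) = (a^2 - 3*a - 10)/(a^2 - 16)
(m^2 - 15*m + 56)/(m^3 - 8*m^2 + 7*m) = (m - 8)/(m*(m - 1))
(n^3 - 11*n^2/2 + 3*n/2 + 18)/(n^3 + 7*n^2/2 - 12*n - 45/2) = (n - 4)/(n + 5)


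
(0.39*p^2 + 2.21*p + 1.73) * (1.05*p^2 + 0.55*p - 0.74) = 0.4095*p^4 + 2.535*p^3 + 2.7434*p^2 - 0.6839*p - 1.2802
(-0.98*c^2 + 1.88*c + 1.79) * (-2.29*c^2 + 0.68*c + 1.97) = 2.2442*c^4 - 4.9716*c^3 - 4.7513*c^2 + 4.9208*c + 3.5263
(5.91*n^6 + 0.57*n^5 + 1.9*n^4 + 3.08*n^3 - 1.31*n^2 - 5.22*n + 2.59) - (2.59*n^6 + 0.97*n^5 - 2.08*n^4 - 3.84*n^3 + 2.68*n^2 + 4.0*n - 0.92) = 3.32*n^6 - 0.4*n^5 + 3.98*n^4 + 6.92*n^3 - 3.99*n^2 - 9.22*n + 3.51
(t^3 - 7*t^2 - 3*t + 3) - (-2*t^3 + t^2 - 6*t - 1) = 3*t^3 - 8*t^2 + 3*t + 4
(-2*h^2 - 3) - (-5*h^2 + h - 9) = 3*h^2 - h + 6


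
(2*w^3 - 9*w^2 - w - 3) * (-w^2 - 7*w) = -2*w^5 - 5*w^4 + 64*w^3 + 10*w^2 + 21*w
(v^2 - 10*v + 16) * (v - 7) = v^3 - 17*v^2 + 86*v - 112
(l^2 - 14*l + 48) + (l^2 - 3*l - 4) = 2*l^2 - 17*l + 44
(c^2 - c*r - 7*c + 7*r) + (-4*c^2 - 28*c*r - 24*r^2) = -3*c^2 - 29*c*r - 7*c - 24*r^2 + 7*r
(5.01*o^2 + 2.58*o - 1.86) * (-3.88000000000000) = -19.4388*o^2 - 10.0104*o + 7.2168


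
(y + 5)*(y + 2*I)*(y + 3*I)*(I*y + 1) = I*y^4 - 4*y^3 + 5*I*y^3 - 20*y^2 - I*y^2 - 6*y - 5*I*y - 30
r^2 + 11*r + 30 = (r + 5)*(r + 6)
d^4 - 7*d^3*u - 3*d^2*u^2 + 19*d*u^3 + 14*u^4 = (d - 7*u)*(d - 2*u)*(d + u)^2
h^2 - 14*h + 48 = (h - 8)*(h - 6)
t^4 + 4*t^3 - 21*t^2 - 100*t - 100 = (t - 5)*(t + 2)^2*(t + 5)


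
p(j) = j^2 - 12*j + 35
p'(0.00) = -12.00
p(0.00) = 35.00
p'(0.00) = -12.00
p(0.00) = 35.00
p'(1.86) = -8.28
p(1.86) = 16.14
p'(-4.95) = -21.90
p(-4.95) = 118.90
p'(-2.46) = -16.92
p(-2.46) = 70.57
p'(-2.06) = -16.12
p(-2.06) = 63.96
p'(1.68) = -8.64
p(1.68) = 17.66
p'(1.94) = -8.12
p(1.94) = 15.48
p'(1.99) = -8.02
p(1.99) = 15.08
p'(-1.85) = -15.70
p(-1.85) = 60.62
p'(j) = 2*j - 12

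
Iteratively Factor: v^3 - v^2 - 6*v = (v + 2)*(v^2 - 3*v) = v*(v + 2)*(v - 3)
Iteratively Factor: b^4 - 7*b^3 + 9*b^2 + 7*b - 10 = (b - 2)*(b^3 - 5*b^2 - b + 5) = (b - 2)*(b - 1)*(b^2 - 4*b - 5) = (b - 5)*(b - 2)*(b - 1)*(b + 1)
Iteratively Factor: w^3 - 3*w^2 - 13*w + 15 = (w + 3)*(w^2 - 6*w + 5) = (w - 1)*(w + 3)*(w - 5)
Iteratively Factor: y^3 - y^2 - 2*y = (y + 1)*(y^2 - 2*y) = y*(y + 1)*(y - 2)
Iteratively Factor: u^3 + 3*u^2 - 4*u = (u + 4)*(u^2 - u) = (u - 1)*(u + 4)*(u)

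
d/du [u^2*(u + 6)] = 3*u*(u + 4)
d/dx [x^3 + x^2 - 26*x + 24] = 3*x^2 + 2*x - 26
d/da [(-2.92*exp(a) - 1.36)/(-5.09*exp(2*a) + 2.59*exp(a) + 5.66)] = (-(2.92*exp(a) + 1.36)*(10.18*exp(a) - 2.59) + 14.8628*exp(2*a) - 7.5628*exp(a) - 16.5272)*exp(a)/(-5.09*exp(2*a) + 2.59*exp(a) + 5.66)^2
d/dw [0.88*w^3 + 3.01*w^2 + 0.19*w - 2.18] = 2.64*w^2 + 6.02*w + 0.19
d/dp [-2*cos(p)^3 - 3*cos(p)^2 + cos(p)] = (6*cos(p)^2 + 6*cos(p) - 1)*sin(p)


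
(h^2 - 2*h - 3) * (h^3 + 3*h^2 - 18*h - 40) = h^5 + h^4 - 27*h^3 - 13*h^2 + 134*h + 120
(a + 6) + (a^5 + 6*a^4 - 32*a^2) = a^5 + 6*a^4 - 32*a^2 + a + 6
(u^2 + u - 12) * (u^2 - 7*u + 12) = u^4 - 6*u^3 - 7*u^2 + 96*u - 144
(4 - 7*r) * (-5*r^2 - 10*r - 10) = 35*r^3 + 50*r^2 + 30*r - 40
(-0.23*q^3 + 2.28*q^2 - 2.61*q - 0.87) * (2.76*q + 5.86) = -0.6348*q^4 + 4.945*q^3 + 6.1572*q^2 - 17.6958*q - 5.0982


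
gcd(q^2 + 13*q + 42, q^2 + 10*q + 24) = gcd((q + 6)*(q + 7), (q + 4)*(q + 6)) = q + 6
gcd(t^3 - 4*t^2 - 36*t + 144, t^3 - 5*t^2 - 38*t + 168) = t^2 + 2*t - 24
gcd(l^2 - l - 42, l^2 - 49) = l - 7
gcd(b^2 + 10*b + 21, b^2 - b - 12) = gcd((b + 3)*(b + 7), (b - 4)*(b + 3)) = b + 3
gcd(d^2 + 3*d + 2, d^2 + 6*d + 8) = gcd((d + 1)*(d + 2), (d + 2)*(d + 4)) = d + 2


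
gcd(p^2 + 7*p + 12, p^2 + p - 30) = 1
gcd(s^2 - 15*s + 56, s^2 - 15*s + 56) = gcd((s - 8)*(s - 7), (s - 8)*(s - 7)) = s^2 - 15*s + 56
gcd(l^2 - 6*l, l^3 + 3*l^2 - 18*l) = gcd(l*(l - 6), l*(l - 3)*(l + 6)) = l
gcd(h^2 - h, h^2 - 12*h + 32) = 1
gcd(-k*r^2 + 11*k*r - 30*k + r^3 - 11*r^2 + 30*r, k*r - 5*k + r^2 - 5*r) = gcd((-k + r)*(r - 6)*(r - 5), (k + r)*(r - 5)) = r - 5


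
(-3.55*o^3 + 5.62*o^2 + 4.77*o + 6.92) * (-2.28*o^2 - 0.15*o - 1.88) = 8.094*o^5 - 12.2811*o^4 - 5.0446*o^3 - 27.0587*o^2 - 10.0056*o - 13.0096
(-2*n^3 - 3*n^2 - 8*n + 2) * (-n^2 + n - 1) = 2*n^5 + n^4 + 7*n^3 - 7*n^2 + 10*n - 2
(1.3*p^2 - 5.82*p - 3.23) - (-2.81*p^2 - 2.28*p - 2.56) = 4.11*p^2 - 3.54*p - 0.67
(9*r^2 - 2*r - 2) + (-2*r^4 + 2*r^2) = -2*r^4 + 11*r^2 - 2*r - 2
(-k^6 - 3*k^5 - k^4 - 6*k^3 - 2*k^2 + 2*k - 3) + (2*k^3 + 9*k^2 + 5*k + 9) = -k^6 - 3*k^5 - k^4 - 4*k^3 + 7*k^2 + 7*k + 6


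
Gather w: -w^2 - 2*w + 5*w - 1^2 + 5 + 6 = -w^2 + 3*w + 10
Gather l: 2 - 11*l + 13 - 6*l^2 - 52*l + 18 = -6*l^2 - 63*l + 33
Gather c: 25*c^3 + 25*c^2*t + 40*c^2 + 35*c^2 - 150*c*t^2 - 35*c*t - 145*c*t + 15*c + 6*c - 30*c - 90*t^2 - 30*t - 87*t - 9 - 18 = 25*c^3 + c^2*(25*t + 75) + c*(-150*t^2 - 180*t - 9) - 90*t^2 - 117*t - 27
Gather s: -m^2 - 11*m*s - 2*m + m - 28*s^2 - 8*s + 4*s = -m^2 - m - 28*s^2 + s*(-11*m - 4)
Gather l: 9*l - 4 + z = 9*l + z - 4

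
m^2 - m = m*(m - 1)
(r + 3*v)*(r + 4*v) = r^2 + 7*r*v + 12*v^2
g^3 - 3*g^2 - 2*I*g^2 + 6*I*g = g*(g - 3)*(g - 2*I)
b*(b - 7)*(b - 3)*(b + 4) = b^4 - 6*b^3 - 19*b^2 + 84*b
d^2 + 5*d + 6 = (d + 2)*(d + 3)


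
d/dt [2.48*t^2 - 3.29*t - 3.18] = 4.96*t - 3.29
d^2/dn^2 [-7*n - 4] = 0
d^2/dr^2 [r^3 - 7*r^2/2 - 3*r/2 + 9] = 6*r - 7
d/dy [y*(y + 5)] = 2*y + 5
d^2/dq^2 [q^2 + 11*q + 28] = 2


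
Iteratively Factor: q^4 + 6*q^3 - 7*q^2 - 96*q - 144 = (q + 3)*(q^3 + 3*q^2 - 16*q - 48) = (q + 3)^2*(q^2 - 16) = (q + 3)^2*(q + 4)*(q - 4)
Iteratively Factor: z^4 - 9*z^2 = (z)*(z^3 - 9*z) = z*(z + 3)*(z^2 - 3*z) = z*(z - 3)*(z + 3)*(z)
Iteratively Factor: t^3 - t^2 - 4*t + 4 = (t - 2)*(t^2 + t - 2) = (t - 2)*(t - 1)*(t + 2)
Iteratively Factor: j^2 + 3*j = (j + 3)*(j)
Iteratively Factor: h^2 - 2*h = (h)*(h - 2)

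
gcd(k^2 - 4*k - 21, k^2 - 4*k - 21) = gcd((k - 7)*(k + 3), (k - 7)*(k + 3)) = k^2 - 4*k - 21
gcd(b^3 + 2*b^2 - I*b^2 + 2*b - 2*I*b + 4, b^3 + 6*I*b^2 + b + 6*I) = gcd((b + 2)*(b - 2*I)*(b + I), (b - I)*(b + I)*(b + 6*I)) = b + I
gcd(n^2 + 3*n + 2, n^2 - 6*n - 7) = n + 1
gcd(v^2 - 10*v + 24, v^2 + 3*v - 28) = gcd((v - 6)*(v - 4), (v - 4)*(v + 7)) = v - 4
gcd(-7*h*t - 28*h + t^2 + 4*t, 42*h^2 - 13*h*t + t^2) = -7*h + t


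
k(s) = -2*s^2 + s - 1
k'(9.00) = -35.00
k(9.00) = -154.00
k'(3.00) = -11.00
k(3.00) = -16.00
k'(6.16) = -23.64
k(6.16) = -70.73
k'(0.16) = 0.36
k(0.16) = -0.89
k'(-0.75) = 4.00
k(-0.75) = -2.88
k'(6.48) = -24.92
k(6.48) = -78.50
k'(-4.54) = 19.16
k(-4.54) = -46.76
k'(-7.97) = 32.88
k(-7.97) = -136.01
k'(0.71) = -1.84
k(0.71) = -1.30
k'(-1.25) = 6.00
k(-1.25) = -5.38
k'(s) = 1 - 4*s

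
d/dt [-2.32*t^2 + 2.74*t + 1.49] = 2.74 - 4.64*t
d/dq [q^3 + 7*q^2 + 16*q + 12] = 3*q^2 + 14*q + 16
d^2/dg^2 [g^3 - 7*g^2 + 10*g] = 6*g - 14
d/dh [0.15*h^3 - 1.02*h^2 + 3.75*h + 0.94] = 0.45*h^2 - 2.04*h + 3.75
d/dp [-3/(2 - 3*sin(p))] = -9*cos(p)/(3*sin(p) - 2)^2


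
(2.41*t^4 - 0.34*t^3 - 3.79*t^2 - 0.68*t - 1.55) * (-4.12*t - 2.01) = -9.9292*t^5 - 3.4433*t^4 + 16.2982*t^3 + 10.4195*t^2 + 7.7528*t + 3.1155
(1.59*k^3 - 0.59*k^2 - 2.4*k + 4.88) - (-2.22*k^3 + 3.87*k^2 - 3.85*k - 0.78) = 3.81*k^3 - 4.46*k^2 + 1.45*k + 5.66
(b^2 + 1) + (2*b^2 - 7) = 3*b^2 - 6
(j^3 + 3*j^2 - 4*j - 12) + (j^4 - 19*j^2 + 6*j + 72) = j^4 + j^3 - 16*j^2 + 2*j + 60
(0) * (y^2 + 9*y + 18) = 0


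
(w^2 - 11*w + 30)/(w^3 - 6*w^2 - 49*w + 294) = (w - 5)/(w^2 - 49)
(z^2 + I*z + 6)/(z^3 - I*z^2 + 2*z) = (z + 3*I)/(z*(z + I))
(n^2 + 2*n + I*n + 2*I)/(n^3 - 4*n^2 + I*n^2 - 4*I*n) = (n + 2)/(n*(n - 4))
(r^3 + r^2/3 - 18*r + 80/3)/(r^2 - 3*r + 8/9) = 3*(r^2 + 3*r - 10)/(3*r - 1)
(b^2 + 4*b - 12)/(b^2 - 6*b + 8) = (b + 6)/(b - 4)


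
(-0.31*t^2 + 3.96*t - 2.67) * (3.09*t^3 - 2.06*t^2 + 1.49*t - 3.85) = -0.9579*t^5 + 12.875*t^4 - 16.8698*t^3 + 12.5941*t^2 - 19.2243*t + 10.2795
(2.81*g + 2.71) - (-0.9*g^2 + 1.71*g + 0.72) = 0.9*g^2 + 1.1*g + 1.99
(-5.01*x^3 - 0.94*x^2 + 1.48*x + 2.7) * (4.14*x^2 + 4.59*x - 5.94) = -20.7414*x^5 - 26.8875*x^4 + 31.572*x^3 + 23.5548*x^2 + 3.6018*x - 16.038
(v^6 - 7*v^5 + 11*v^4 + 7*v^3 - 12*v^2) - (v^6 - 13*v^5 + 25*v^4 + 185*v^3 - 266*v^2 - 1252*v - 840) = 6*v^5 - 14*v^4 - 178*v^3 + 254*v^2 + 1252*v + 840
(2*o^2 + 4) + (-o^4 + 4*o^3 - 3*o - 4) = -o^4 + 4*o^3 + 2*o^2 - 3*o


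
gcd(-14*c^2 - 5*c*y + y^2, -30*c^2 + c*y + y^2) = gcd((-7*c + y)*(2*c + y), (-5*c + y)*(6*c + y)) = 1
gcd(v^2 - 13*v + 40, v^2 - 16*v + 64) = v - 8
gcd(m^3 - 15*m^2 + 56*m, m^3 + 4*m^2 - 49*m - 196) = m - 7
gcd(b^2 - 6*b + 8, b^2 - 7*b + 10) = b - 2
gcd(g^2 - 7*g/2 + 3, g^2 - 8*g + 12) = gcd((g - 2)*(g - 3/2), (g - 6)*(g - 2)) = g - 2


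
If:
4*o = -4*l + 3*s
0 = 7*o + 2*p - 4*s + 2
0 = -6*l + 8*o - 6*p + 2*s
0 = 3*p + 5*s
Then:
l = 216/931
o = -90/931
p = -40/133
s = 24/133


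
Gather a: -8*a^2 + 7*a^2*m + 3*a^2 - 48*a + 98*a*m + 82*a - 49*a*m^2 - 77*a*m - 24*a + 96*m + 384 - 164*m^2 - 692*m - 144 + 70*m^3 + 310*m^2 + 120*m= a^2*(7*m - 5) + a*(-49*m^2 + 21*m + 10) + 70*m^3 + 146*m^2 - 476*m + 240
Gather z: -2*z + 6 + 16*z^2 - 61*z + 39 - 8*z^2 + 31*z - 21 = 8*z^2 - 32*z + 24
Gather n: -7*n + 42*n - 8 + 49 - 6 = 35*n + 35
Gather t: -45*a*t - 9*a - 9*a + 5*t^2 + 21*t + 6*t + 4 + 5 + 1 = -18*a + 5*t^2 + t*(27 - 45*a) + 10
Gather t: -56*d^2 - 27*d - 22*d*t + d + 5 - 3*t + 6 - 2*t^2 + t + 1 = -56*d^2 - 26*d - 2*t^2 + t*(-22*d - 2) + 12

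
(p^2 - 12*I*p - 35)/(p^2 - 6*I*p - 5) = (p - 7*I)/(p - I)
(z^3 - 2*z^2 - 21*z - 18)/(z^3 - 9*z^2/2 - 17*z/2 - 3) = 2*(z + 3)/(2*z + 1)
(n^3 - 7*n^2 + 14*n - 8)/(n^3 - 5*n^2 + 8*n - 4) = (n - 4)/(n - 2)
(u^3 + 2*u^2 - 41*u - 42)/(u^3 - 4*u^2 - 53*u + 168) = (u^2 - 5*u - 6)/(u^2 - 11*u + 24)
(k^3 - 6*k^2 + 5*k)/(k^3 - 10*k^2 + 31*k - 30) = k*(k - 1)/(k^2 - 5*k + 6)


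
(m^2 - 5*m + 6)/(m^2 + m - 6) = (m - 3)/(m + 3)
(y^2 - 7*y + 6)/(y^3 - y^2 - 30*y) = (y - 1)/(y*(y + 5))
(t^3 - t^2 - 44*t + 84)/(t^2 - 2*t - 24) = (t^2 + 5*t - 14)/(t + 4)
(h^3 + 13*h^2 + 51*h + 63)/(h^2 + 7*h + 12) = (h^2 + 10*h + 21)/(h + 4)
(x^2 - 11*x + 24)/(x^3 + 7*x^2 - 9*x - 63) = (x - 8)/(x^2 + 10*x + 21)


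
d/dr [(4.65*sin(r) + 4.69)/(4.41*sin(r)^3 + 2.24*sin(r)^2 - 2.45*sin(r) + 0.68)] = (-41.013*sin(r)^3 - 72.4647*sin(r)^2 - 21.0112*sin(r) + 14.6525)*cos(r)/(19.4481*sin(r)^6 + 19.7568*sin(r)^5 - 16.5914*sin(r)^4 - 4.9784*sin(r)^3 + 9.0489*sin(r)^2 - 3.332*sin(r) + 0.4624)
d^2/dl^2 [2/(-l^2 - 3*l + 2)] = 4*(l^2 + 3*l - (2*l + 3)^2 - 2)/(l^2 + 3*l - 2)^3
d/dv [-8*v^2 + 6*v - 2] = 6 - 16*v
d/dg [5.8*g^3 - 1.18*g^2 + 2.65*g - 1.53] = 17.4*g^2 - 2.36*g + 2.65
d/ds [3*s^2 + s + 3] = 6*s + 1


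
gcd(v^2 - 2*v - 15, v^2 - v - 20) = v - 5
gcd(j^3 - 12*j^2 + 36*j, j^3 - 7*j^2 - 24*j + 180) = j^2 - 12*j + 36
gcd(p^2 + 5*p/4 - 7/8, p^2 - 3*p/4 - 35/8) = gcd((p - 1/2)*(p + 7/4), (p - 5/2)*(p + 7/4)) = p + 7/4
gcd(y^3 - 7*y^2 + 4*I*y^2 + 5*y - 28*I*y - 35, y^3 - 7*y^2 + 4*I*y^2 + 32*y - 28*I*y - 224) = y - 7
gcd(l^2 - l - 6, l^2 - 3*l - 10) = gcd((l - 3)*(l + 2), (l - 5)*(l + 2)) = l + 2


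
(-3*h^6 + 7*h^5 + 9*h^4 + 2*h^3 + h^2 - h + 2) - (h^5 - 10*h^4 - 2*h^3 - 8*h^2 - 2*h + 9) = -3*h^6 + 6*h^5 + 19*h^4 + 4*h^3 + 9*h^2 + h - 7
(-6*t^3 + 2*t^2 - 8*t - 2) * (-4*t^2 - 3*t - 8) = 24*t^5 + 10*t^4 + 74*t^3 + 16*t^2 + 70*t + 16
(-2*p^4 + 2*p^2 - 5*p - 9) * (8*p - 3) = -16*p^5 + 6*p^4 + 16*p^3 - 46*p^2 - 57*p + 27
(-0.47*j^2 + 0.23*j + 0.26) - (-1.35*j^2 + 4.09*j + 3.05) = 0.88*j^2 - 3.86*j - 2.79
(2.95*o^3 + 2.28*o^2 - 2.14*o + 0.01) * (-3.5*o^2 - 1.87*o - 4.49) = -10.325*o^5 - 13.4965*o^4 - 10.0191*o^3 - 6.2704*o^2 + 9.5899*o - 0.0449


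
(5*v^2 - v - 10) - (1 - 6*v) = 5*v^2 + 5*v - 11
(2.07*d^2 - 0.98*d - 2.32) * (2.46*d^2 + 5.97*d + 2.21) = 5.0922*d^4 + 9.9471*d^3 - 6.9831*d^2 - 16.0162*d - 5.1272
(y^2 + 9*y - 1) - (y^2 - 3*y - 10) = 12*y + 9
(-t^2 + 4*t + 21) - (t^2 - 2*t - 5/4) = -2*t^2 + 6*t + 89/4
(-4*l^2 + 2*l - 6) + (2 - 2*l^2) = -6*l^2 + 2*l - 4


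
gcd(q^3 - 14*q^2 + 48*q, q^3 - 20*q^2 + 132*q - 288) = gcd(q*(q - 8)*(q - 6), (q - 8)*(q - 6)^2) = q^2 - 14*q + 48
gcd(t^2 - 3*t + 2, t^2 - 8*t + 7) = t - 1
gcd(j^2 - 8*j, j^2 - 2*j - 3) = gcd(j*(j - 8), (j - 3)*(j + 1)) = 1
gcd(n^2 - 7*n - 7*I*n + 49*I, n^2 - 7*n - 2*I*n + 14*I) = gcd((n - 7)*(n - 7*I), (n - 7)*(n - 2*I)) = n - 7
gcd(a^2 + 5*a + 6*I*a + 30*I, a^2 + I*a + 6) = 1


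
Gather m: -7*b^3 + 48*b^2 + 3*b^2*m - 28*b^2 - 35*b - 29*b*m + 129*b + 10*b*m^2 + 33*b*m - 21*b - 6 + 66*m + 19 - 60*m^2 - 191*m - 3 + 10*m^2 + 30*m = -7*b^3 + 20*b^2 + 73*b + m^2*(10*b - 50) + m*(3*b^2 + 4*b - 95) + 10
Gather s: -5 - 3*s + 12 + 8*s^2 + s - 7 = 8*s^2 - 2*s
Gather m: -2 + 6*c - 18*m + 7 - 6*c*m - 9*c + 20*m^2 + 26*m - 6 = -3*c + 20*m^2 + m*(8 - 6*c) - 1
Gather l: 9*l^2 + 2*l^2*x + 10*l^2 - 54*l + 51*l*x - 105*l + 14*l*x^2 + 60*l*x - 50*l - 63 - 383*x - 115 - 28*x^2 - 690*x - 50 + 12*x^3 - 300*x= l^2*(2*x + 19) + l*(14*x^2 + 111*x - 209) + 12*x^3 - 28*x^2 - 1373*x - 228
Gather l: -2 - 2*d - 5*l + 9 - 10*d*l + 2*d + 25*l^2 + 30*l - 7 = 25*l^2 + l*(25 - 10*d)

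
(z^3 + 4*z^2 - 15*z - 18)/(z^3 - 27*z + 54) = (z + 1)/(z - 3)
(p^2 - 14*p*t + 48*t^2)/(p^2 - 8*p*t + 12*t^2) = (p - 8*t)/(p - 2*t)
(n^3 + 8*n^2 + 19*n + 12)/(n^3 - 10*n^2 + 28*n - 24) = (n^3 + 8*n^2 + 19*n + 12)/(n^3 - 10*n^2 + 28*n - 24)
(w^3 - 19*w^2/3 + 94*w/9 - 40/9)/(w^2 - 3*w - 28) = (-9*w^3 + 57*w^2 - 94*w + 40)/(9*(-w^2 + 3*w + 28))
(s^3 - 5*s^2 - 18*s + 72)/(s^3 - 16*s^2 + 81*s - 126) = (s + 4)/(s - 7)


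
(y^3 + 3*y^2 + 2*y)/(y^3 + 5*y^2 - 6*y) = (y^2 + 3*y + 2)/(y^2 + 5*y - 6)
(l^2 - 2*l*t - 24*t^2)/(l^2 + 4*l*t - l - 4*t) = (l - 6*t)/(l - 1)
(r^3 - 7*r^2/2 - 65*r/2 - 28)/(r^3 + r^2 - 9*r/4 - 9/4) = 2*(2*r^2 - 9*r - 56)/(4*r^2 - 9)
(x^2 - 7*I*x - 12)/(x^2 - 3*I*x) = (x - 4*I)/x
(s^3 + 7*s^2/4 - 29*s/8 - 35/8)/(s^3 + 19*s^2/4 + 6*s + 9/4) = (8*s^2 + 6*s - 35)/(2*(4*s^2 + 15*s + 9))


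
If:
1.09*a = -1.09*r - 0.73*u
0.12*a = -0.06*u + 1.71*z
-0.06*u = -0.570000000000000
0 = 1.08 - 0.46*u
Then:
No Solution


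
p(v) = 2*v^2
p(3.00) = 18.00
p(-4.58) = 41.95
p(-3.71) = 27.53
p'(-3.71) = -14.84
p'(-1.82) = -7.28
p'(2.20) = 8.80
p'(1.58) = 6.32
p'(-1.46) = -5.84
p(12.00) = 288.00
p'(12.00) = 48.00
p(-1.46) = 4.26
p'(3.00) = 12.00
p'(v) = 4*v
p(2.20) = 9.68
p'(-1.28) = -5.12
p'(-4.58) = -18.32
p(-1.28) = 3.28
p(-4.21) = 35.45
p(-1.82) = 6.62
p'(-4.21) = -16.84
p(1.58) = 4.99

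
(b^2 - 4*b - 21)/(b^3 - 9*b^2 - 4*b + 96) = (b - 7)/(b^2 - 12*b + 32)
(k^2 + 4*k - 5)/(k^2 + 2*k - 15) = (k - 1)/(k - 3)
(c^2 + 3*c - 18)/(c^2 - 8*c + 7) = (c^2 + 3*c - 18)/(c^2 - 8*c + 7)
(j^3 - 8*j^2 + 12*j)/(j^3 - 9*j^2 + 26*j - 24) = j*(j - 6)/(j^2 - 7*j + 12)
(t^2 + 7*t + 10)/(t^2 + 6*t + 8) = (t + 5)/(t + 4)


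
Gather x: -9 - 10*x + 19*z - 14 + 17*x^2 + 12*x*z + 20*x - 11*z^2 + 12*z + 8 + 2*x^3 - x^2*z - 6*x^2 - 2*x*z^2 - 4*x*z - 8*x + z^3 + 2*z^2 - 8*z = 2*x^3 + x^2*(11 - z) + x*(-2*z^2 + 8*z + 2) + z^3 - 9*z^2 + 23*z - 15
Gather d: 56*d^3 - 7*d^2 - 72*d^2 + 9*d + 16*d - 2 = 56*d^3 - 79*d^2 + 25*d - 2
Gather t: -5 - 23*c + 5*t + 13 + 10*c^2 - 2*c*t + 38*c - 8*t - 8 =10*c^2 + 15*c + t*(-2*c - 3)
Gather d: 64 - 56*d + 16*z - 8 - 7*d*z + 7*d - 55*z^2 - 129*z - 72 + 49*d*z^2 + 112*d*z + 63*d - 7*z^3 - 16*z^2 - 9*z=d*(49*z^2 + 105*z + 14) - 7*z^3 - 71*z^2 - 122*z - 16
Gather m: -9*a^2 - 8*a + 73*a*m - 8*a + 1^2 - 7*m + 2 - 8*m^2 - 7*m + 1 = -9*a^2 - 16*a - 8*m^2 + m*(73*a - 14) + 4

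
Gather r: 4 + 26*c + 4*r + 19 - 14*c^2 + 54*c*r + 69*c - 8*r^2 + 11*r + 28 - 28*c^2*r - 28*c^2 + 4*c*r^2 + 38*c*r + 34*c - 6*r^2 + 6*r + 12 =-42*c^2 + 129*c + r^2*(4*c - 14) + r*(-28*c^2 + 92*c + 21) + 63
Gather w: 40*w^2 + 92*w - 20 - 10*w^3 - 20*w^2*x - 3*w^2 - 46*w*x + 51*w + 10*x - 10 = -10*w^3 + w^2*(37 - 20*x) + w*(143 - 46*x) + 10*x - 30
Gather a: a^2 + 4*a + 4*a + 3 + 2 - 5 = a^2 + 8*a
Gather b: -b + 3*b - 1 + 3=2*b + 2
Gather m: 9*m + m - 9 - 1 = 10*m - 10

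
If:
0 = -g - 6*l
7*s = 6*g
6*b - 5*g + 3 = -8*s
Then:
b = -13*s/36 - 1/2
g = 7*s/6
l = -7*s/36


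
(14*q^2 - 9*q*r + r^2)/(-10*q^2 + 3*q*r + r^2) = (-7*q + r)/(5*q + r)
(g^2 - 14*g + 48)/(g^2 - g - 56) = (g - 6)/(g + 7)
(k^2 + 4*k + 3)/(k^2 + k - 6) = (k + 1)/(k - 2)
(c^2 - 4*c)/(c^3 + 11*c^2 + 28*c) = (c - 4)/(c^2 + 11*c + 28)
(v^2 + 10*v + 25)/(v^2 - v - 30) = (v + 5)/(v - 6)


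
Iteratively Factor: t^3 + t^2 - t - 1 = (t - 1)*(t^2 + 2*t + 1) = (t - 1)*(t + 1)*(t + 1)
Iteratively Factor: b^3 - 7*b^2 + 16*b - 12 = (b - 2)*(b^2 - 5*b + 6) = (b - 2)^2*(b - 3)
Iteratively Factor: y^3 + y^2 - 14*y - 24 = (y + 2)*(y^2 - y - 12) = (y - 4)*(y + 2)*(y + 3)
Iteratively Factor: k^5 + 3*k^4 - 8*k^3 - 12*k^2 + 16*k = (k - 1)*(k^4 + 4*k^3 - 4*k^2 - 16*k) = k*(k - 1)*(k^3 + 4*k^2 - 4*k - 16) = k*(k - 1)*(k + 2)*(k^2 + 2*k - 8) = k*(k - 2)*(k - 1)*(k + 2)*(k + 4)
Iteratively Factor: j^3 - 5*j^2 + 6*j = (j)*(j^2 - 5*j + 6) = j*(j - 3)*(j - 2)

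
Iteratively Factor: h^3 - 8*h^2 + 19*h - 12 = (h - 3)*(h^2 - 5*h + 4) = (h - 3)*(h - 1)*(h - 4)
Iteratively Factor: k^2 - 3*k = (k)*(k - 3)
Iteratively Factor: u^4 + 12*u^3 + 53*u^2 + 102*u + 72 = (u + 4)*(u^3 + 8*u^2 + 21*u + 18) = (u + 3)*(u + 4)*(u^2 + 5*u + 6) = (u + 3)^2*(u + 4)*(u + 2)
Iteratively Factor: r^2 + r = (r + 1)*(r)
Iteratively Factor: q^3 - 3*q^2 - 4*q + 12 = (q - 2)*(q^2 - q - 6) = (q - 3)*(q - 2)*(q + 2)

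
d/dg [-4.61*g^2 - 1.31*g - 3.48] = -9.22*g - 1.31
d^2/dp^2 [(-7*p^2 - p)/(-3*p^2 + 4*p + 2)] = 2*(93*p^3 + 126*p^2 + 18*p + 20)/(27*p^6 - 108*p^5 + 90*p^4 + 80*p^3 - 60*p^2 - 48*p - 8)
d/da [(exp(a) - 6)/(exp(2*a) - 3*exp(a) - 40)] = (-(exp(a) - 6)*(2*exp(a) - 3) + exp(2*a) - 3*exp(a) - 40)*exp(a)/(-exp(2*a) + 3*exp(a) + 40)^2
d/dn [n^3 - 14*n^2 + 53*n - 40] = 3*n^2 - 28*n + 53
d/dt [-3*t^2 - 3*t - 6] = -6*t - 3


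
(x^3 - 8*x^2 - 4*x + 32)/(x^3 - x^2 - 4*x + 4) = (x - 8)/(x - 1)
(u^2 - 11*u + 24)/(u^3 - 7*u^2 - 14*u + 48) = (u - 3)/(u^2 + u - 6)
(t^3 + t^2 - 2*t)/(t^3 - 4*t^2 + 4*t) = (t^2 + t - 2)/(t^2 - 4*t + 4)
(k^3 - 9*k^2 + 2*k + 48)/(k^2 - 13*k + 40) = (k^2 - k - 6)/(k - 5)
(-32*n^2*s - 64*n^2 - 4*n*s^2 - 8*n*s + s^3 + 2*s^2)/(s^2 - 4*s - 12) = (-32*n^2 - 4*n*s + s^2)/(s - 6)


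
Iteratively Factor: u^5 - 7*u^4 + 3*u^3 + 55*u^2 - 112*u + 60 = (u - 2)*(u^4 - 5*u^3 - 7*u^2 + 41*u - 30) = (u - 5)*(u - 2)*(u^3 - 7*u + 6) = (u - 5)*(u - 2)^2*(u^2 + 2*u - 3) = (u - 5)*(u - 2)^2*(u + 3)*(u - 1)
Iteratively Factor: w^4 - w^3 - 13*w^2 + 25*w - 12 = (w - 1)*(w^3 - 13*w + 12) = (w - 1)^2*(w^2 + w - 12) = (w - 3)*(w - 1)^2*(w + 4)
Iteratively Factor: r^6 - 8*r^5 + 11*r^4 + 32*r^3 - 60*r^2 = (r + 2)*(r^5 - 10*r^4 + 31*r^3 - 30*r^2) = (r - 5)*(r + 2)*(r^4 - 5*r^3 + 6*r^2) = (r - 5)*(r - 3)*(r + 2)*(r^3 - 2*r^2) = r*(r - 5)*(r - 3)*(r + 2)*(r^2 - 2*r) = r^2*(r - 5)*(r - 3)*(r + 2)*(r - 2)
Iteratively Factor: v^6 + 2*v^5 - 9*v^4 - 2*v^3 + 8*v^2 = (v - 1)*(v^5 + 3*v^4 - 6*v^3 - 8*v^2) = (v - 2)*(v - 1)*(v^4 + 5*v^3 + 4*v^2) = (v - 2)*(v - 1)*(v + 1)*(v^3 + 4*v^2) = v*(v - 2)*(v - 1)*(v + 1)*(v^2 + 4*v) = v^2*(v - 2)*(v - 1)*(v + 1)*(v + 4)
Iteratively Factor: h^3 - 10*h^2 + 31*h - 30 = (h - 2)*(h^2 - 8*h + 15) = (h - 5)*(h - 2)*(h - 3)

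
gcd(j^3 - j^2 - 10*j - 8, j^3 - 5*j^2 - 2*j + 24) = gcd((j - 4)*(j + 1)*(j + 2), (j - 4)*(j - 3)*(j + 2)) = j^2 - 2*j - 8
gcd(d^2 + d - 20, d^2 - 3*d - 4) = d - 4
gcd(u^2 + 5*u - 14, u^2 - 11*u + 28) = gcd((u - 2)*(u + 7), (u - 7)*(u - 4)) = 1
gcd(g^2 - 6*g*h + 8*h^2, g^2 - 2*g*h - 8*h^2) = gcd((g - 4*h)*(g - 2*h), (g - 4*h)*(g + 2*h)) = g - 4*h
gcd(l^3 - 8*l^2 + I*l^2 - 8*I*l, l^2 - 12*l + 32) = l - 8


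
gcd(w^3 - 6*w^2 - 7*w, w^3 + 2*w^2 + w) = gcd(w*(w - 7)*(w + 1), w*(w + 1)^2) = w^2 + w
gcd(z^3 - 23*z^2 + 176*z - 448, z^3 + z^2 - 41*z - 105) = z - 7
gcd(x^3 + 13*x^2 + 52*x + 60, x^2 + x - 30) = x + 6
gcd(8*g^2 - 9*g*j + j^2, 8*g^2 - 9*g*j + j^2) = 8*g^2 - 9*g*j + j^2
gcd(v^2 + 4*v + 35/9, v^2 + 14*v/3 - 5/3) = 1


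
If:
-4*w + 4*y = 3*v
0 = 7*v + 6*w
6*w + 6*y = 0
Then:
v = 0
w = 0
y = 0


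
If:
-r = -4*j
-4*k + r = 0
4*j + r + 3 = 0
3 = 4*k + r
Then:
No Solution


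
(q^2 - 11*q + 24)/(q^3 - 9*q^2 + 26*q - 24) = (q - 8)/(q^2 - 6*q + 8)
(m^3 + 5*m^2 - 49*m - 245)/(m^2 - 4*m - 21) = (m^2 + 12*m + 35)/(m + 3)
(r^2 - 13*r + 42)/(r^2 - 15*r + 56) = (r - 6)/(r - 8)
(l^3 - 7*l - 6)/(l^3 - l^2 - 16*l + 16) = (l^3 - 7*l - 6)/(l^3 - l^2 - 16*l + 16)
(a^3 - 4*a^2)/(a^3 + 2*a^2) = (a - 4)/(a + 2)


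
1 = 1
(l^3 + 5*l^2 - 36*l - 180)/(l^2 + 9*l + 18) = (l^2 - l - 30)/(l + 3)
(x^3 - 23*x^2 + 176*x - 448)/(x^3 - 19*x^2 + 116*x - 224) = (x - 8)/(x - 4)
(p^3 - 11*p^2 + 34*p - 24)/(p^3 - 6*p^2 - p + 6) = (p - 4)/(p + 1)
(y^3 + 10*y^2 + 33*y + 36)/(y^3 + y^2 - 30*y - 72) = (y + 3)/(y - 6)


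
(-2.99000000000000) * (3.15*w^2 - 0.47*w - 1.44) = -9.4185*w^2 + 1.4053*w + 4.3056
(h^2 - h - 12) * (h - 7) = h^3 - 8*h^2 - 5*h + 84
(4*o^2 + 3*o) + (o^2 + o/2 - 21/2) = 5*o^2 + 7*o/2 - 21/2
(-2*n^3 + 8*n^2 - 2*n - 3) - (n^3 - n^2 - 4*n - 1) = -3*n^3 + 9*n^2 + 2*n - 2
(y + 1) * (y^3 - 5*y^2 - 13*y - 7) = y^4 - 4*y^3 - 18*y^2 - 20*y - 7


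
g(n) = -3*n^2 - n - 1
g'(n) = -6*n - 1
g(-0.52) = -1.29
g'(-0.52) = 2.12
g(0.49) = -2.21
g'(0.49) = -3.94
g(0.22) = -1.37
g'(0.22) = -2.32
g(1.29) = -7.28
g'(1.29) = -8.74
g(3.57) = -42.80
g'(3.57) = -22.42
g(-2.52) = -17.53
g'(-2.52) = 14.12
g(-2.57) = -18.24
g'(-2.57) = 14.42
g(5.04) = -82.24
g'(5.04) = -31.24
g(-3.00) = -25.00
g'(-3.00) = 17.00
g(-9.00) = -235.00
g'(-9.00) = 53.00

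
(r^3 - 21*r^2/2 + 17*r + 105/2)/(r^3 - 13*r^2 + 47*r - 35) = (r + 3/2)/(r - 1)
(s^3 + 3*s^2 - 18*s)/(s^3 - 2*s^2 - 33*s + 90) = s/(s - 5)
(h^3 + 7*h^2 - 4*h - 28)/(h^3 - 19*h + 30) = (h^2 + 9*h + 14)/(h^2 + 2*h - 15)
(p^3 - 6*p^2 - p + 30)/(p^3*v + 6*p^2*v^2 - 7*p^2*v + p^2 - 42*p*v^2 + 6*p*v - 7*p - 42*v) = (p^3 - 6*p^2 - p + 30)/(p^3*v + 6*p^2*v^2 - 7*p^2*v + p^2 - 42*p*v^2 + 6*p*v - 7*p - 42*v)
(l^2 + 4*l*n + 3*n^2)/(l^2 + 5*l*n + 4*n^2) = (l + 3*n)/(l + 4*n)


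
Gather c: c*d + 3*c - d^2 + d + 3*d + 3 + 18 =c*(d + 3) - d^2 + 4*d + 21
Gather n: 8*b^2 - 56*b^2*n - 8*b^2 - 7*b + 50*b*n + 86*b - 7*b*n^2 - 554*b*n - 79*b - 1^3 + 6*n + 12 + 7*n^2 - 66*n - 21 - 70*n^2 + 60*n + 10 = n^2*(-7*b - 63) + n*(-56*b^2 - 504*b)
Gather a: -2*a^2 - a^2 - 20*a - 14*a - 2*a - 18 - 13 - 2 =-3*a^2 - 36*a - 33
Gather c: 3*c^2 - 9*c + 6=3*c^2 - 9*c + 6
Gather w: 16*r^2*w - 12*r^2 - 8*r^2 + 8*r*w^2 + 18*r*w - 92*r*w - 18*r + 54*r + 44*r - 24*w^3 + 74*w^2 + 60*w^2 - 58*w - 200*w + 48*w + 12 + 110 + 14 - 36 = -20*r^2 + 80*r - 24*w^3 + w^2*(8*r + 134) + w*(16*r^2 - 74*r - 210) + 100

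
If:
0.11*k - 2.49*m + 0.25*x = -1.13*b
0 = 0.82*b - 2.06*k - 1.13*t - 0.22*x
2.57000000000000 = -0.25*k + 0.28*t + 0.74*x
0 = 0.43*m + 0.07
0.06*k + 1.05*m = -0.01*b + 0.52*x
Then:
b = 0.21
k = -4.04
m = -0.16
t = 7.66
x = -0.79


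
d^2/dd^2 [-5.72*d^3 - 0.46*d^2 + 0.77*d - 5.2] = -34.32*d - 0.92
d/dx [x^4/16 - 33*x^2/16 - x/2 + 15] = x^3/4 - 33*x/8 - 1/2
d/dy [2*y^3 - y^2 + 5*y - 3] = 6*y^2 - 2*y + 5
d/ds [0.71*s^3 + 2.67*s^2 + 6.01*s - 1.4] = 2.13*s^2 + 5.34*s + 6.01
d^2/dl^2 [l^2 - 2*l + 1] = 2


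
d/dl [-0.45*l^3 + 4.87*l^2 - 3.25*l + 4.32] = -1.35*l^2 + 9.74*l - 3.25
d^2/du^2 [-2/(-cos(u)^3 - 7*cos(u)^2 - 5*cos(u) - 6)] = 2*((23*cos(u) + 56*cos(2*u) + 9*cos(3*u))*(cos(u)^3 + 7*cos(u)^2 + 5*cos(u) + 6)/4 + 2*(3*cos(u)^2 + 14*cos(u) + 5)^2*sin(u)^2)/(cos(u)^3 + 7*cos(u)^2 + 5*cos(u) + 6)^3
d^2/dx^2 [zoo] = 0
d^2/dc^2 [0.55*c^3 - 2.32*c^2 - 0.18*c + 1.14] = 3.3*c - 4.64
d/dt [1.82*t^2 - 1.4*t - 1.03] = 3.64*t - 1.4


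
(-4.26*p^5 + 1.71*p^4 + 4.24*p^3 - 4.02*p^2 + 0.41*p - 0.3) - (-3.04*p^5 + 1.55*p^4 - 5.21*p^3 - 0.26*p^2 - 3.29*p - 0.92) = -1.22*p^5 + 0.16*p^4 + 9.45*p^3 - 3.76*p^2 + 3.7*p + 0.62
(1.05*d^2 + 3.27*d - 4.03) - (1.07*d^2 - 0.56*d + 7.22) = -0.02*d^2 + 3.83*d - 11.25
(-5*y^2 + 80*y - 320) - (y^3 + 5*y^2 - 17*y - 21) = -y^3 - 10*y^2 + 97*y - 299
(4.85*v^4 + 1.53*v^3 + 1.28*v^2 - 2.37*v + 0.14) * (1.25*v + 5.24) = 6.0625*v^5 + 27.3265*v^4 + 9.6172*v^3 + 3.7447*v^2 - 12.2438*v + 0.7336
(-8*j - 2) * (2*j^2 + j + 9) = -16*j^3 - 12*j^2 - 74*j - 18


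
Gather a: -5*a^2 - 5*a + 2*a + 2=-5*a^2 - 3*a + 2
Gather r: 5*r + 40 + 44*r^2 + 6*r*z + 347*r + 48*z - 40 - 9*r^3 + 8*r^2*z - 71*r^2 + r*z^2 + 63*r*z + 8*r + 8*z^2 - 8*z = -9*r^3 + r^2*(8*z - 27) + r*(z^2 + 69*z + 360) + 8*z^2 + 40*z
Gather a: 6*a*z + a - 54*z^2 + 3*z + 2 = a*(6*z + 1) - 54*z^2 + 3*z + 2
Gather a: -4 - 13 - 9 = -26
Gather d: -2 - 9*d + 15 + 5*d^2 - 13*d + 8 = 5*d^2 - 22*d + 21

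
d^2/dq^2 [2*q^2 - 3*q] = 4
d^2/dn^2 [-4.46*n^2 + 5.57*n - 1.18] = -8.92000000000000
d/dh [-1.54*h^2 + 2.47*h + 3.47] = 2.47 - 3.08*h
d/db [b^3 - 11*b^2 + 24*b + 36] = 3*b^2 - 22*b + 24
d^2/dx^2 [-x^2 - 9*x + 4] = -2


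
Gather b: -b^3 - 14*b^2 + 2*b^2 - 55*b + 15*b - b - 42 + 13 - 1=-b^3 - 12*b^2 - 41*b - 30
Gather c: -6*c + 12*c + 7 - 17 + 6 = 6*c - 4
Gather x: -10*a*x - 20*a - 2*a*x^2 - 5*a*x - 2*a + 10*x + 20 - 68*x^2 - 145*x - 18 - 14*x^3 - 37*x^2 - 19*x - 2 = -22*a - 14*x^3 + x^2*(-2*a - 105) + x*(-15*a - 154)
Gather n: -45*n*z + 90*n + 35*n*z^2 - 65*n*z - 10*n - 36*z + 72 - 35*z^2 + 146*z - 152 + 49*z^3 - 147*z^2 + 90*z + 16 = n*(35*z^2 - 110*z + 80) + 49*z^3 - 182*z^2 + 200*z - 64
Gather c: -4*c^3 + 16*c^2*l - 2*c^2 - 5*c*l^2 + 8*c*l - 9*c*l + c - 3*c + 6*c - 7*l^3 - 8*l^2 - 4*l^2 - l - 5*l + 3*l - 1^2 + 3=-4*c^3 + c^2*(16*l - 2) + c*(-5*l^2 - l + 4) - 7*l^3 - 12*l^2 - 3*l + 2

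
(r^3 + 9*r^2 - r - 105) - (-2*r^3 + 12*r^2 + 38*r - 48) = 3*r^3 - 3*r^2 - 39*r - 57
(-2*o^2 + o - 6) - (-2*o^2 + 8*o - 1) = -7*o - 5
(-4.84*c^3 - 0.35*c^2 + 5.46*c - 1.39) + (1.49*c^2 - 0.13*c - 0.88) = -4.84*c^3 + 1.14*c^2 + 5.33*c - 2.27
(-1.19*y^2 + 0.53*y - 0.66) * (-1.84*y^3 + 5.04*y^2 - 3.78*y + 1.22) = 2.1896*y^5 - 6.9728*y^4 + 8.3838*y^3 - 6.7816*y^2 + 3.1414*y - 0.8052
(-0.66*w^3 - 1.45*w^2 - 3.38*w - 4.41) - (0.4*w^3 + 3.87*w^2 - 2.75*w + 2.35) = -1.06*w^3 - 5.32*w^2 - 0.63*w - 6.76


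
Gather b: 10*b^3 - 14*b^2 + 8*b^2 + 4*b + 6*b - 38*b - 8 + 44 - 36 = 10*b^3 - 6*b^2 - 28*b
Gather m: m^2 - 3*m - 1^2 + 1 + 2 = m^2 - 3*m + 2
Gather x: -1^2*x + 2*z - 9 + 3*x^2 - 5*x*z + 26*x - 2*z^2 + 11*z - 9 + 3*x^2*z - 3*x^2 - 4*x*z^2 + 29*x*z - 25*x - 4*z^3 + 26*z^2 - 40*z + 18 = 3*x^2*z + x*(-4*z^2 + 24*z) - 4*z^3 + 24*z^2 - 27*z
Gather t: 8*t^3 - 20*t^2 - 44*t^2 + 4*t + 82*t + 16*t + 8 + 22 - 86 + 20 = 8*t^3 - 64*t^2 + 102*t - 36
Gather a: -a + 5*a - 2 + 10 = 4*a + 8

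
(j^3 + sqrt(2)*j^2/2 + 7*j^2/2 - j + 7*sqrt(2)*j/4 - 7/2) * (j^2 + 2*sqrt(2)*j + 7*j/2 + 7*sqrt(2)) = j^5 + 5*sqrt(2)*j^4/2 + 7*j^4 + 53*j^3/4 + 35*sqrt(2)*j^3/2 + 7*j^2 + 229*sqrt(2)*j^2/8 - 14*sqrt(2)*j + 49*j/4 - 49*sqrt(2)/2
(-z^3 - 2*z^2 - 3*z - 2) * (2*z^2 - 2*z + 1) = -2*z^5 - 2*z^4 - 3*z^3 + z - 2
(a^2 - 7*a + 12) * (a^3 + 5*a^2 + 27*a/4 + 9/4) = a^5 - 2*a^4 - 65*a^3/4 + 15*a^2 + 261*a/4 + 27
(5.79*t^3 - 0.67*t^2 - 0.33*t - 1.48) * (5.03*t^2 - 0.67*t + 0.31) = 29.1237*t^5 - 7.2494*t^4 + 0.5839*t^3 - 7.431*t^2 + 0.8893*t - 0.4588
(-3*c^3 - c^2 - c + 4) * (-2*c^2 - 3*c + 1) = 6*c^5 + 11*c^4 + 2*c^3 - 6*c^2 - 13*c + 4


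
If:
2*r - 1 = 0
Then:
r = 1/2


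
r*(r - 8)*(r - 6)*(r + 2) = r^4 - 12*r^3 + 20*r^2 + 96*r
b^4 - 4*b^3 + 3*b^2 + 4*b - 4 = (b - 2)^2*(b - 1)*(b + 1)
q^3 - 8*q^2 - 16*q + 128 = (q - 8)*(q - 4)*(q + 4)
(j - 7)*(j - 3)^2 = j^3 - 13*j^2 + 51*j - 63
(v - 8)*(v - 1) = v^2 - 9*v + 8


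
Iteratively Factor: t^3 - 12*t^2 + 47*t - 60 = (t - 3)*(t^2 - 9*t + 20) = (t - 4)*(t - 3)*(t - 5)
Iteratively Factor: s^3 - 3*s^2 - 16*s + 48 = (s - 3)*(s^2 - 16) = (s - 3)*(s + 4)*(s - 4)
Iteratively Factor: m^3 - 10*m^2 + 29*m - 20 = (m - 5)*(m^2 - 5*m + 4) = (m - 5)*(m - 4)*(m - 1)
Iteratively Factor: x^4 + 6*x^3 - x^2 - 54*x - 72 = (x + 2)*(x^3 + 4*x^2 - 9*x - 36) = (x + 2)*(x + 4)*(x^2 - 9) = (x + 2)*(x + 3)*(x + 4)*(x - 3)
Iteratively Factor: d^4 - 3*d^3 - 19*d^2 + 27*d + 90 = (d - 5)*(d^3 + 2*d^2 - 9*d - 18) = (d - 5)*(d + 2)*(d^2 - 9) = (d - 5)*(d + 2)*(d + 3)*(d - 3)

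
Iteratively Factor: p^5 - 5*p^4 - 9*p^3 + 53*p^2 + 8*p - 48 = (p - 1)*(p^4 - 4*p^3 - 13*p^2 + 40*p + 48) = (p - 1)*(p + 1)*(p^3 - 5*p^2 - 8*p + 48) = (p - 4)*(p - 1)*(p + 1)*(p^2 - p - 12) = (p - 4)*(p - 1)*(p + 1)*(p + 3)*(p - 4)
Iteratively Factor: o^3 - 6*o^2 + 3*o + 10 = (o - 5)*(o^2 - o - 2) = (o - 5)*(o + 1)*(o - 2)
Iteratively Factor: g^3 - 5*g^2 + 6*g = (g)*(g^2 - 5*g + 6) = g*(g - 3)*(g - 2)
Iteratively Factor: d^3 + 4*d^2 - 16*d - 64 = (d + 4)*(d^2 - 16) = (d + 4)^2*(d - 4)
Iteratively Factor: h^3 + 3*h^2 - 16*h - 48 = (h - 4)*(h^2 + 7*h + 12) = (h - 4)*(h + 3)*(h + 4)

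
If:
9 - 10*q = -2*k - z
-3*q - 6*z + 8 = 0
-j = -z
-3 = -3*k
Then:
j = 47/63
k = 1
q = 74/63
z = 47/63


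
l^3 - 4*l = l*(l - 2)*(l + 2)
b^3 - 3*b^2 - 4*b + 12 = (b - 3)*(b - 2)*(b + 2)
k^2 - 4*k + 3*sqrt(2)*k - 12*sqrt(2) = (k - 4)*(k + 3*sqrt(2))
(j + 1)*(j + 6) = j^2 + 7*j + 6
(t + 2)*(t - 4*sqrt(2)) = t^2 - 4*sqrt(2)*t + 2*t - 8*sqrt(2)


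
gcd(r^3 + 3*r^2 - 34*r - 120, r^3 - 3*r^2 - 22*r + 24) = r^2 - 2*r - 24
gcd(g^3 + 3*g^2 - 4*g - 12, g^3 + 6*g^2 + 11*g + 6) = g^2 + 5*g + 6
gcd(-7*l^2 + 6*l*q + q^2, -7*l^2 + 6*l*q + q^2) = -7*l^2 + 6*l*q + q^2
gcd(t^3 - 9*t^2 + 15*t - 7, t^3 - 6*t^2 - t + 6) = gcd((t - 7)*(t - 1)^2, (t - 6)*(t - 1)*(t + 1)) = t - 1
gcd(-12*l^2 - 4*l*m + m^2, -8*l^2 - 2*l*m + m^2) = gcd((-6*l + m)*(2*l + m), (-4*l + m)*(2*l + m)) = 2*l + m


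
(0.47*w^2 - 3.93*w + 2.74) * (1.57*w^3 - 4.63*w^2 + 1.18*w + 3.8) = 0.7379*w^5 - 8.3462*w^4 + 23.0523*w^3 - 15.5376*w^2 - 11.7008*w + 10.412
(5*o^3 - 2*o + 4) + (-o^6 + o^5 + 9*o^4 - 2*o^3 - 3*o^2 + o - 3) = -o^6 + o^5 + 9*o^4 + 3*o^3 - 3*o^2 - o + 1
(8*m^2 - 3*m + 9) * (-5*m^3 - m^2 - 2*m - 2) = -40*m^5 + 7*m^4 - 58*m^3 - 19*m^2 - 12*m - 18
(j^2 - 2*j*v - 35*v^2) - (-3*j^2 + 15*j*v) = 4*j^2 - 17*j*v - 35*v^2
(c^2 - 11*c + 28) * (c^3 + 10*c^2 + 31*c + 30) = c^5 - c^4 - 51*c^3 - 31*c^2 + 538*c + 840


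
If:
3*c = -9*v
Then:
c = -3*v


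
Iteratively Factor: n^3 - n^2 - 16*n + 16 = (n - 4)*(n^2 + 3*n - 4) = (n - 4)*(n + 4)*(n - 1)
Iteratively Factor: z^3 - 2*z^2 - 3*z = (z)*(z^2 - 2*z - 3) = z*(z - 3)*(z + 1)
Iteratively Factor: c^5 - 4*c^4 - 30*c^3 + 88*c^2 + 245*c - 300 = (c + 3)*(c^4 - 7*c^3 - 9*c^2 + 115*c - 100) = (c - 5)*(c + 3)*(c^3 - 2*c^2 - 19*c + 20) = (c - 5)*(c - 1)*(c + 3)*(c^2 - c - 20) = (c - 5)^2*(c - 1)*(c + 3)*(c + 4)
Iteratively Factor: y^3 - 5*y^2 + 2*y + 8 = (y + 1)*(y^2 - 6*y + 8) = (y - 2)*(y + 1)*(y - 4)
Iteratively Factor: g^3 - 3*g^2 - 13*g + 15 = (g - 1)*(g^2 - 2*g - 15) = (g - 1)*(g + 3)*(g - 5)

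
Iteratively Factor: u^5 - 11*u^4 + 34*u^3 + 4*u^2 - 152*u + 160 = (u + 2)*(u^4 - 13*u^3 + 60*u^2 - 116*u + 80) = (u - 2)*(u + 2)*(u^3 - 11*u^2 + 38*u - 40) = (u - 2)^2*(u + 2)*(u^2 - 9*u + 20) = (u - 5)*(u - 2)^2*(u + 2)*(u - 4)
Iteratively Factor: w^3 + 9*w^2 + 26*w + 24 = (w + 3)*(w^2 + 6*w + 8) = (w + 2)*(w + 3)*(w + 4)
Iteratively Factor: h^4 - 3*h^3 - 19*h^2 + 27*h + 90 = (h - 5)*(h^3 + 2*h^2 - 9*h - 18) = (h - 5)*(h + 2)*(h^2 - 9) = (h - 5)*(h - 3)*(h + 2)*(h + 3)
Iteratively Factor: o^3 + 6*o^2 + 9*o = (o)*(o^2 + 6*o + 9) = o*(o + 3)*(o + 3)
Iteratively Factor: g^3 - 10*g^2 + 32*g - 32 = (g - 4)*(g^2 - 6*g + 8) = (g - 4)^2*(g - 2)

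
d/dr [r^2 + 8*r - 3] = 2*r + 8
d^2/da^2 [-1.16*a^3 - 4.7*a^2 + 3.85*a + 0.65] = -6.96*a - 9.4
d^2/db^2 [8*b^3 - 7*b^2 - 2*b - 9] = 48*b - 14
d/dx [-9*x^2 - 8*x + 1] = -18*x - 8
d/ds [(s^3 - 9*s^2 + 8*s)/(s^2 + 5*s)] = (s^2 + 10*s - 53)/(s^2 + 10*s + 25)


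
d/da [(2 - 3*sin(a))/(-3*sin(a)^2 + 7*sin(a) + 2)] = (-9*sin(a)^2 + 12*sin(a) - 20)*cos(a)/(3*sin(a)^2 - 7*sin(a) - 2)^2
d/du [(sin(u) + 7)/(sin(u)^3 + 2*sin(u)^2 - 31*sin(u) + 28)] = (5 - 2*sin(u))*cos(u)/((sin(u) - 4)^2*(sin(u) - 1)^2)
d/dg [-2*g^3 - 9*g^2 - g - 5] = -6*g^2 - 18*g - 1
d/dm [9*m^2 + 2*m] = 18*m + 2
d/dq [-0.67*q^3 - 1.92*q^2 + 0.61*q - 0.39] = -2.01*q^2 - 3.84*q + 0.61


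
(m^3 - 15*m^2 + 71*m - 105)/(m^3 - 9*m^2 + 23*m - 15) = (m - 7)/(m - 1)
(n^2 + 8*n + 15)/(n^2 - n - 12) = (n + 5)/(n - 4)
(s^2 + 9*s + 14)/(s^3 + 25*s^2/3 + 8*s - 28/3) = 3/(3*s - 2)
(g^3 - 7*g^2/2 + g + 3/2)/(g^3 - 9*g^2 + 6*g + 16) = (g^3 - 7*g^2/2 + g + 3/2)/(g^3 - 9*g^2 + 6*g + 16)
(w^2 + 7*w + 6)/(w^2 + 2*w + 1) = (w + 6)/(w + 1)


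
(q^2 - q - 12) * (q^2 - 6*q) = q^4 - 7*q^3 - 6*q^2 + 72*q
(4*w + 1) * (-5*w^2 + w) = -20*w^3 - w^2 + w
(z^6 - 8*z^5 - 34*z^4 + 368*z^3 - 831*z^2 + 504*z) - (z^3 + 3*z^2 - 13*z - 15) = z^6 - 8*z^5 - 34*z^4 + 367*z^3 - 834*z^2 + 517*z + 15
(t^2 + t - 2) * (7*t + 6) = 7*t^3 + 13*t^2 - 8*t - 12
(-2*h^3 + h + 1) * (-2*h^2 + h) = 4*h^5 - 2*h^4 - 2*h^3 - h^2 + h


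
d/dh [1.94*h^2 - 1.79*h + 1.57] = 3.88*h - 1.79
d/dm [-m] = -1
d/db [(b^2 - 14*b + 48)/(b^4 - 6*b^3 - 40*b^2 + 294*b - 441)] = 2*(-b^4 + 21*b^3 - 117*b^2 - 52*b + 1323)/(b^7 - 9*b^6 - 71*b^5 + 855*b^4 - 245*b^3 - 18963*b^2 + 64827*b - 64827)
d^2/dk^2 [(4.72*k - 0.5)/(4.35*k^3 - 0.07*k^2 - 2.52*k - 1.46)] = (535.8852*k^5 - 122.15844*k^4 + 105.963536*k^3 + 392.59194*k^2 - 22.476504*k - 40.979848)/(82.312875*k^9 - 3.973725*k^8 - 142.990155*k^7 - 78.276853*k^6 + 85.503096*k^5 + 94.672074*k^4 + 10.269108*k^3 - 28.262388*k^2 - 16.114896*k - 3.112136)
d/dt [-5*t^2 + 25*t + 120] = 25 - 10*t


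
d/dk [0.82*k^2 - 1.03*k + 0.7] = 1.64*k - 1.03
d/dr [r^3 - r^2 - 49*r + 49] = 3*r^2 - 2*r - 49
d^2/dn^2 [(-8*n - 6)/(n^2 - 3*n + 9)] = 4*(-(2*n - 3)^2*(4*n + 3) + 3*(4*n - 3)*(n^2 - 3*n + 9))/(n^2 - 3*n + 9)^3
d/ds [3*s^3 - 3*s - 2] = 9*s^2 - 3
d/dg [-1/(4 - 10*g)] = -5/(2*(5*g - 2)^2)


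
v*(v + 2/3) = v^2 + 2*v/3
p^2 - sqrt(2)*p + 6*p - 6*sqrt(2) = (p + 6)*(p - sqrt(2))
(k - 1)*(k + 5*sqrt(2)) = k^2 - k + 5*sqrt(2)*k - 5*sqrt(2)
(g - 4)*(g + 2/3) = g^2 - 10*g/3 - 8/3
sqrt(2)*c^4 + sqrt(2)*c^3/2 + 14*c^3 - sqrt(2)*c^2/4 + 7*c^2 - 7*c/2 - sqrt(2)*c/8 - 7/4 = (c - 1/2)*(c + 1/2)*(c + 7*sqrt(2))*(sqrt(2)*c + sqrt(2)/2)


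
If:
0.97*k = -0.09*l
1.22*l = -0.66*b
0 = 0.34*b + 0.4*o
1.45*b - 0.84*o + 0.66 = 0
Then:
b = -0.30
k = -0.02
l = 0.16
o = 0.26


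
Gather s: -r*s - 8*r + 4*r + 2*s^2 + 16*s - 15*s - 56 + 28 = -4*r + 2*s^2 + s*(1 - r) - 28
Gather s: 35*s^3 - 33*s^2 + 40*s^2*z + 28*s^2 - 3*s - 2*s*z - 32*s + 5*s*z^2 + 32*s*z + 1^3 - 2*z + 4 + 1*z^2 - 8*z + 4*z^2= 35*s^3 + s^2*(40*z - 5) + s*(5*z^2 + 30*z - 35) + 5*z^2 - 10*z + 5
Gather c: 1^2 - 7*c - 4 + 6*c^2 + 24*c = 6*c^2 + 17*c - 3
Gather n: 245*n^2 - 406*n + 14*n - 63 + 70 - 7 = 245*n^2 - 392*n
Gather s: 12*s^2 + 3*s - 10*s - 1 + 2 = 12*s^2 - 7*s + 1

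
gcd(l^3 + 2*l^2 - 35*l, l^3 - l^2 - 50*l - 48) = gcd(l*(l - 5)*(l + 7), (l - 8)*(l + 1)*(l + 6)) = 1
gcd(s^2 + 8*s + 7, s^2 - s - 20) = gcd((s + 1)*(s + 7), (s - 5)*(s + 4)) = 1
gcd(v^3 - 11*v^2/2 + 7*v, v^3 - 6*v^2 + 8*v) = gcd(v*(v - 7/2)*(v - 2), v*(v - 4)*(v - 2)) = v^2 - 2*v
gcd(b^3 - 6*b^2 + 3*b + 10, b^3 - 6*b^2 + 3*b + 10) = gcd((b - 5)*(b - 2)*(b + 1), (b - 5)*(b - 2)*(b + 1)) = b^3 - 6*b^2 + 3*b + 10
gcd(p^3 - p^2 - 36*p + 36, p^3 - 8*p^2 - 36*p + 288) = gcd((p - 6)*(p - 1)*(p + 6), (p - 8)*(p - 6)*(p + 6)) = p^2 - 36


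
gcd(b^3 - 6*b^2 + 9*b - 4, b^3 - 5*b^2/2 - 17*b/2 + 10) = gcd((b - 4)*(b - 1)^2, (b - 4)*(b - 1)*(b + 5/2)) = b^2 - 5*b + 4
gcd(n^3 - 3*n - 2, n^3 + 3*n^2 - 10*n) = n - 2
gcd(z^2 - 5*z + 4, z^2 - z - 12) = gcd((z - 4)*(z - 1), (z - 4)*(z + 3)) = z - 4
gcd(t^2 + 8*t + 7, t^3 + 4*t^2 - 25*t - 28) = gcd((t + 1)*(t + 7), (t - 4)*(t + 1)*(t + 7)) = t^2 + 8*t + 7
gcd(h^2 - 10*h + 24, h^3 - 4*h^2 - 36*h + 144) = h^2 - 10*h + 24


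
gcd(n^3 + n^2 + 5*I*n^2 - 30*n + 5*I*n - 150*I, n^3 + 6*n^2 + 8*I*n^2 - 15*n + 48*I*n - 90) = n^2 + n*(6 + 5*I) + 30*I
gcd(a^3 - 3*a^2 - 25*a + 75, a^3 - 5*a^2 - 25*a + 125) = a^2 - 25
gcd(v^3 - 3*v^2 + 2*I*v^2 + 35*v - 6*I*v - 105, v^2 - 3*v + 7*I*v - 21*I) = v^2 + v*(-3 + 7*I) - 21*I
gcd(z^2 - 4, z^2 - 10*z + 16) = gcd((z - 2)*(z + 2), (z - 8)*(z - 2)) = z - 2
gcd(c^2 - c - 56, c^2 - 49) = c + 7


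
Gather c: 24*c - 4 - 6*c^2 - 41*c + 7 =-6*c^2 - 17*c + 3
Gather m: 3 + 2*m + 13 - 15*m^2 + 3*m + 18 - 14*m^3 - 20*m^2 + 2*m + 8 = -14*m^3 - 35*m^2 + 7*m + 42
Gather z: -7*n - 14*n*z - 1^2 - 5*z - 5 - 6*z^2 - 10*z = -7*n - 6*z^2 + z*(-14*n - 15) - 6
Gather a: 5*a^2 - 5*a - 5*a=5*a^2 - 10*a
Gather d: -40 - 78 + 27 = -91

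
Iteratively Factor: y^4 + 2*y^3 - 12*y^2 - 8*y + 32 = (y + 2)*(y^3 - 12*y + 16) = (y - 2)*(y + 2)*(y^2 + 2*y - 8) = (y - 2)*(y + 2)*(y + 4)*(y - 2)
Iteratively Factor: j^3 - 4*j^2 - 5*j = (j + 1)*(j^2 - 5*j) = j*(j + 1)*(j - 5)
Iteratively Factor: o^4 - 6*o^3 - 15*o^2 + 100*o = (o + 4)*(o^3 - 10*o^2 + 25*o) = (o - 5)*(o + 4)*(o^2 - 5*o) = (o - 5)^2*(o + 4)*(o)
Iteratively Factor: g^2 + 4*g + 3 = (g + 1)*(g + 3)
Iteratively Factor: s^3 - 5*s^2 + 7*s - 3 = (s - 1)*(s^2 - 4*s + 3) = (s - 1)^2*(s - 3)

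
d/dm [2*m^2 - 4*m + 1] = 4*m - 4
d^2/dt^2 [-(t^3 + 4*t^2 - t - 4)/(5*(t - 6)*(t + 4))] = -14/(t^3 - 18*t^2 + 108*t - 216)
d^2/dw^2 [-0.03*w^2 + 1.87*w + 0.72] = -0.0600000000000000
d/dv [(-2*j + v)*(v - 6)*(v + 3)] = -4*j*v + 6*j + 3*v^2 - 6*v - 18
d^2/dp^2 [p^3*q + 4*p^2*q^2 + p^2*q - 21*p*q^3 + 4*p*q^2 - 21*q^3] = 2*q*(3*p + 4*q + 1)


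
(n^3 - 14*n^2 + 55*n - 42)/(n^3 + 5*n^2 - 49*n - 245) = (n^2 - 7*n + 6)/(n^2 + 12*n + 35)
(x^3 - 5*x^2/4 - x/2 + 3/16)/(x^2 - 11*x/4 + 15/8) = (8*x^2 + 2*x - 1)/(2*(4*x - 5))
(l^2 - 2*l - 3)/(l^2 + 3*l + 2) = (l - 3)/(l + 2)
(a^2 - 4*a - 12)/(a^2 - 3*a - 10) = (a - 6)/(a - 5)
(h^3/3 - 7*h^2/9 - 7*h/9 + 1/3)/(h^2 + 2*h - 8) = (3*h^3 - 7*h^2 - 7*h + 3)/(9*(h^2 + 2*h - 8))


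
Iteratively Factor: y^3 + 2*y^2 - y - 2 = (y + 1)*(y^2 + y - 2) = (y + 1)*(y + 2)*(y - 1)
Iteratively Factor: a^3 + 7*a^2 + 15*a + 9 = (a + 3)*(a^2 + 4*a + 3) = (a + 1)*(a + 3)*(a + 3)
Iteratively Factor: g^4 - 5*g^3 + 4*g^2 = (g)*(g^3 - 5*g^2 + 4*g) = g*(g - 4)*(g^2 - g) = g*(g - 4)*(g - 1)*(g)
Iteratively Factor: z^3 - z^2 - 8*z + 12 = (z - 2)*(z^2 + z - 6) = (z - 2)*(z + 3)*(z - 2)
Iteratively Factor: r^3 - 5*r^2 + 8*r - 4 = (r - 2)*(r^2 - 3*r + 2) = (r - 2)*(r - 1)*(r - 2)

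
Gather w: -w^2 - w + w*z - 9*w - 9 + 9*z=-w^2 + w*(z - 10) + 9*z - 9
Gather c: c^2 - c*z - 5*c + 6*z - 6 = c^2 + c*(-z - 5) + 6*z - 6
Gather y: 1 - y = 1 - y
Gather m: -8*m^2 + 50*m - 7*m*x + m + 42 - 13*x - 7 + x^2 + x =-8*m^2 + m*(51 - 7*x) + x^2 - 12*x + 35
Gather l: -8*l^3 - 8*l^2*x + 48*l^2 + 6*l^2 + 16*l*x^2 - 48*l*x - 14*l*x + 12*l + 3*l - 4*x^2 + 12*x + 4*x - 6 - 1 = -8*l^3 + l^2*(54 - 8*x) + l*(16*x^2 - 62*x + 15) - 4*x^2 + 16*x - 7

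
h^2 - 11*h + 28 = (h - 7)*(h - 4)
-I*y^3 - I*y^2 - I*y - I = (y - I)*(y + I)*(-I*y - I)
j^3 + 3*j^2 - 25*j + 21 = (j - 3)*(j - 1)*(j + 7)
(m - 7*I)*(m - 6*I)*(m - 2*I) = m^3 - 15*I*m^2 - 68*m + 84*I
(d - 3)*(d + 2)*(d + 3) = d^3 + 2*d^2 - 9*d - 18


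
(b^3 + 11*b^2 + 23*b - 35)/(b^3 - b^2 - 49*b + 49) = (b + 5)/(b - 7)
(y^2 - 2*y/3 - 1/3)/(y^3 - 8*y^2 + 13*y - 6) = (y + 1/3)/(y^2 - 7*y + 6)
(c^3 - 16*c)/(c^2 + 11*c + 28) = c*(c - 4)/(c + 7)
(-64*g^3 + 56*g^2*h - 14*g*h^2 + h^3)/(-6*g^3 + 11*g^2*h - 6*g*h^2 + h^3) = (32*g^2 - 12*g*h + h^2)/(3*g^2 - 4*g*h + h^2)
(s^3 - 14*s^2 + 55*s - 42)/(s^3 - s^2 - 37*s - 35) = (s^2 - 7*s + 6)/(s^2 + 6*s + 5)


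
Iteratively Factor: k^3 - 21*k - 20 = (k + 4)*(k^2 - 4*k - 5) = (k - 5)*(k + 4)*(k + 1)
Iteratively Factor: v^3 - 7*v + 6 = (v - 1)*(v^2 + v - 6) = (v - 1)*(v + 3)*(v - 2)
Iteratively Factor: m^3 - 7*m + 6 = (m - 1)*(m^2 + m - 6) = (m - 1)*(m + 3)*(m - 2)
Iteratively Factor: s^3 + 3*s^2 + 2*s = (s + 2)*(s^2 + s) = (s + 1)*(s + 2)*(s)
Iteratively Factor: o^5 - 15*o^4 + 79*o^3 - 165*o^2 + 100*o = (o - 4)*(o^4 - 11*o^3 + 35*o^2 - 25*o) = (o - 5)*(o - 4)*(o^3 - 6*o^2 + 5*o) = o*(o - 5)*(o - 4)*(o^2 - 6*o + 5) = o*(o - 5)*(o - 4)*(o - 1)*(o - 5)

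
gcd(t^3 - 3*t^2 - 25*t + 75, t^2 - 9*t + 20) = t - 5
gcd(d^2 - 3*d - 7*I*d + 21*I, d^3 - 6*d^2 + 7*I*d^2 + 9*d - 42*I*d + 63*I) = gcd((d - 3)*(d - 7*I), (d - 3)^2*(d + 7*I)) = d - 3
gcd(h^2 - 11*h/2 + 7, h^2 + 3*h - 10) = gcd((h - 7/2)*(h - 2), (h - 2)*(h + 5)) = h - 2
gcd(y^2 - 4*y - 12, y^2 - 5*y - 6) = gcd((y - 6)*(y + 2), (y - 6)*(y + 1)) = y - 6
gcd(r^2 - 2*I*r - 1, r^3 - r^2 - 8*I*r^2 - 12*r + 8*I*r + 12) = 1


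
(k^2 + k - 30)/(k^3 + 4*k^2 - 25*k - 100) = (k + 6)/(k^2 + 9*k + 20)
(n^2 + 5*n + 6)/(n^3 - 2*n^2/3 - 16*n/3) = 3*(n + 3)/(n*(3*n - 8))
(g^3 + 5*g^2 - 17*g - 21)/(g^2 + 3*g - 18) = (g^2 + 8*g + 7)/(g + 6)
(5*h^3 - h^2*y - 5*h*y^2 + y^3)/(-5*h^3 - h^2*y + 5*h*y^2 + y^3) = (-5*h + y)/(5*h + y)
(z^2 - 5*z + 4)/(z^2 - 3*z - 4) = (z - 1)/(z + 1)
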